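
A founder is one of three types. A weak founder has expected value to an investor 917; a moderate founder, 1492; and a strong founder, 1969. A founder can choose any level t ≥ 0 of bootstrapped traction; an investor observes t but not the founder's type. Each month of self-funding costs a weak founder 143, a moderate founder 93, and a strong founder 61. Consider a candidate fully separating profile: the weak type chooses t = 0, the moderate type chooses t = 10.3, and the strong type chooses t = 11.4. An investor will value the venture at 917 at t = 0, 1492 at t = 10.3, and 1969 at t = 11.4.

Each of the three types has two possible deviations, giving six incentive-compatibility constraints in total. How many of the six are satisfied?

Weak (own payoff 917): to t=10.3 gives 1492 − 143×10.3 = 19.1 → no gain ✓; to t=11.4 gives 1969 − 143×11.4 = 338.8 → no gain ✓.
Strong (own payoff 1969 − 61×11.4 = 1273.6): to t=0 gives 917 → no gain ✓; to t=10.3 gives 1492 − 61×10.3 = 863.7 → no gain ✓.
Moderate (own payoff 1492 − 93×10.3 = 534.1): to t=0 gives 917 → profitable ✗; to t=11.4 gives 1969 − 93×11.4 = 908.8 → profitable ✗.
4 of the 6 constraints hold; not an equilibrium.

4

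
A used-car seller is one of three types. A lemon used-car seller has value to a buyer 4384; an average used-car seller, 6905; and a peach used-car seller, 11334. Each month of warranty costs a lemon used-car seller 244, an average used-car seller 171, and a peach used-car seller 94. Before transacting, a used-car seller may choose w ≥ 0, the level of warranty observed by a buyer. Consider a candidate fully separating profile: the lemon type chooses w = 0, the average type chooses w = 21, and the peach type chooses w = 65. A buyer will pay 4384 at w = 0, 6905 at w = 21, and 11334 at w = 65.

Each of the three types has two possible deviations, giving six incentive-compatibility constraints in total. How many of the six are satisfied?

Peach (own payoff 11334 − 94×65 = 5224): to w=0 gives 4384 → no gain ✓; to w=21 gives 6905 − 94×21 = 4931 → no gain ✓.
Lemon (own payoff 4384): to w=21 gives 6905 − 244×21 = 1781 → no gain ✓; to w=65 gives 11334 − 244×65 = -4526 → no gain ✓.
Average (own payoff 6905 − 171×21 = 3314): to w=0 gives 4384 → profitable ✗; to w=65 gives 11334 − 171×65 = 219 → no gain ✓.
5 of the 6 constraints hold; not an equilibrium.

5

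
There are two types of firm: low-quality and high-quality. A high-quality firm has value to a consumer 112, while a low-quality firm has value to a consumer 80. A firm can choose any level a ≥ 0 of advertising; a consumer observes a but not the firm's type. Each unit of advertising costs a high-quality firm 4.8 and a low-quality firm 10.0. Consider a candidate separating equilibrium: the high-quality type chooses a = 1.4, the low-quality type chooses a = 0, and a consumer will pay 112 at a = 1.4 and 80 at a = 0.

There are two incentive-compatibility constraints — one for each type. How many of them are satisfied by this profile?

High-quality type: signal → 112 − 4.8 × 1.4 = 105.28; deviate to 0 → 80. IC holds (105.28 ≥ 80).
Low-quality type: stay at 0 → 80; mimic → 112 − 10.0 × 1.4 = 98. IC fails (80 < 98).
1 of 2 constraints hold, so this profile is not an equilibrium.

1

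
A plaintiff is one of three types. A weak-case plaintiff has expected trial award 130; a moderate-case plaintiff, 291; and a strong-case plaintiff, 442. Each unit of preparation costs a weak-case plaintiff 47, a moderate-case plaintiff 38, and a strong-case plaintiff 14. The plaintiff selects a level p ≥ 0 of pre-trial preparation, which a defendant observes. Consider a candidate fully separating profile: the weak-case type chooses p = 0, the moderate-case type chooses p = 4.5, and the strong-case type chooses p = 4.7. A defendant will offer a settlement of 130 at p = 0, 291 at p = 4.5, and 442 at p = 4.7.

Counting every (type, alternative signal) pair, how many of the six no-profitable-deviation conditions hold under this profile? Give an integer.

Moderate-case (own payoff 291 − 38×4.5 = 120): to p=0 gives 130 → profitable ✗; to p=4.7 gives 442 − 38×4.7 = 263.4 → profitable ✗.
Weak-case (own payoff 130): to p=4.5 gives 291 − 47×4.5 = 79.5 → no gain ✓; to p=4.7 gives 442 − 47×4.7 = 221.1 → profitable ✗.
Strong-case (own payoff 442 − 14×4.7 = 376.2): to p=0 gives 130 → no gain ✓; to p=4.5 gives 291 − 14×4.5 = 228 → no gain ✓.
3 of the 6 constraints hold; not an equilibrium.

3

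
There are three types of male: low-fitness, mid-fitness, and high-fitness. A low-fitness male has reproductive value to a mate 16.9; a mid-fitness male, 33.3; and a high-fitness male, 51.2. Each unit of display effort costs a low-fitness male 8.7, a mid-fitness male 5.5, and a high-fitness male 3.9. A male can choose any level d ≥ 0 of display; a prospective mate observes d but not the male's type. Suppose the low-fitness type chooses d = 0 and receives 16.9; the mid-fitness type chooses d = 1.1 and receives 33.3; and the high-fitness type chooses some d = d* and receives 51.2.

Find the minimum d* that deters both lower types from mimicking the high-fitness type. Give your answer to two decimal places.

4.35

Low-fitness type (on-path payoff 16.9) won't mimic when 16.9 ≥ 51.2 − 8.7·d*, i.e. d* ≥ 3.94.
Mid-fitness type (on-path payoff 33.3 − 5.5×1.1 = 27.25) won't mimic when 27.25 ≥ 51.2 − 5.5·d*, i.e. d* ≥ 4.35.
Both must hold, so d* = max(3.94, 4.35) = 4.35. The mid-fitness type's constraint binds.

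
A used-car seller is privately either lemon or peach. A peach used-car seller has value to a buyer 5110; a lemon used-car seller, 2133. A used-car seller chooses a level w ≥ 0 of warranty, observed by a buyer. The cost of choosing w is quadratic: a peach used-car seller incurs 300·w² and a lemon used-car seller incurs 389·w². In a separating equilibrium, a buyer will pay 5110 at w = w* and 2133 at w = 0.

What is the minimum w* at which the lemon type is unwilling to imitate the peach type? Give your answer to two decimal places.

2.77

The lemon type at w = 0 receives 2133; imitating at w* yields 5110 − 389·w*².
Indifference: 2133 = 5110 − 389·w*², so w*² = (5110 − 2133) / 389 ≈ 7.6530.
w* = √7.6530 ≈ 2.77.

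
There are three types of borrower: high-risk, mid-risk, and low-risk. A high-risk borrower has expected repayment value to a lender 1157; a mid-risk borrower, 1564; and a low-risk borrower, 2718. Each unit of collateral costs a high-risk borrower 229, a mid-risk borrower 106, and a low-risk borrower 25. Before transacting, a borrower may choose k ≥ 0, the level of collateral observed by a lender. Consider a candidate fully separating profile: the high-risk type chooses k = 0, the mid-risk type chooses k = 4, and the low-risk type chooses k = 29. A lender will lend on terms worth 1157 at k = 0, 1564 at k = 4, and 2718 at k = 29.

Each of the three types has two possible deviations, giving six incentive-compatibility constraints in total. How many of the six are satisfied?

5

Mid-risk (own payoff 1564 − 106×4 = 1140): to k=0 gives 1157 → profitable ✗; to k=29 gives 2718 − 106×29 = -356 → no gain ✓.
High-risk (own payoff 1157): to k=4 gives 1564 − 229×4 = 648 → no gain ✓; to k=29 gives 2718 − 229×29 = -3923 → no gain ✓.
Low-risk (own payoff 2718 − 25×29 = 1993): to k=0 gives 1157 → no gain ✓; to k=4 gives 1564 − 25×4 = 1464 → no gain ✓.
5 of the 6 constraints hold; not an equilibrium.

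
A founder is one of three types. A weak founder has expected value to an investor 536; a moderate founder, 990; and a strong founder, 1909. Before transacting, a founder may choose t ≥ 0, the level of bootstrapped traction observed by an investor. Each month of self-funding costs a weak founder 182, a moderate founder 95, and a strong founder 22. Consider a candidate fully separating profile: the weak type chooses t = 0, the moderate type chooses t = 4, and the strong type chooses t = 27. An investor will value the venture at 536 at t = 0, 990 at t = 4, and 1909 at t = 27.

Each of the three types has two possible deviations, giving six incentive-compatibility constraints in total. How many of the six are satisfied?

6

Strong (own payoff 1909 − 22×27 = 1315): to t=0 gives 536 → no gain ✓; to t=4 gives 990 − 22×4 = 902 → no gain ✓.
Moderate (own payoff 990 − 95×4 = 610): to t=0 gives 536 → no gain ✓; to t=27 gives 1909 − 95×27 = -656 → no gain ✓.
Weak (own payoff 536): to t=4 gives 990 − 182×4 = 262 → no gain ✓; to t=27 gives 1909 − 182×27 = -3005 → no gain ✓.
6 of the 6 constraints hold; this profile is a separating equilibrium.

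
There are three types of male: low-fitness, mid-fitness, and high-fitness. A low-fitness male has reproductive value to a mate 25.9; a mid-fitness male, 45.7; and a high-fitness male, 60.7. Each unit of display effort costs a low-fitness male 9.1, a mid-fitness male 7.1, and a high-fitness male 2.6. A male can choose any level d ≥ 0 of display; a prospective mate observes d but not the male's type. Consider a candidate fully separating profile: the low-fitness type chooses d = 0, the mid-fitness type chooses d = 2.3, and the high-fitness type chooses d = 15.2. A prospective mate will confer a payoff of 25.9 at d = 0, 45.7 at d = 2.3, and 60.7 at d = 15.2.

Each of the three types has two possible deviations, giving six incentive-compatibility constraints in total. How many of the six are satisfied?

Low-fitness (own payoff 25.9): to d=2.3 gives 45.7 − 9.1×2.3 = 24.77 → no gain ✓; to d=15.2 gives 60.7 − 9.1×15.2 = -77.62 → no gain ✓.
High-fitness (own payoff 60.7 − 2.6×15.2 = 21.18): to d=0 gives 25.9 → profitable ✗; to d=2.3 gives 45.7 − 2.6×2.3 = 39.72 → profitable ✗.
Mid-fitness (own payoff 45.7 − 7.1×2.3 = 29.37): to d=0 gives 25.9 → no gain ✓; to d=15.2 gives 60.7 − 7.1×15.2 = -47.22 → no gain ✓.
4 of the 6 constraints hold; not an equilibrium.

4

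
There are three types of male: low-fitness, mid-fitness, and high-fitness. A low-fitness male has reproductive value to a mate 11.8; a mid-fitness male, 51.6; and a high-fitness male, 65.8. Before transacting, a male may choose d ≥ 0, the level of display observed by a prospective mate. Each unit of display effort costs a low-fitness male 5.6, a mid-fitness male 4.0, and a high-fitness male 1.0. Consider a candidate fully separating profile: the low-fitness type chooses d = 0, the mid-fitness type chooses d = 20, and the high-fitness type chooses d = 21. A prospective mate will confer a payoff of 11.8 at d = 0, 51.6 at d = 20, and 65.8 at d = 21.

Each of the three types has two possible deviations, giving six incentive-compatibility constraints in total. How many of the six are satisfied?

4

High-fitness (own payoff 65.8 − 1.0×21 = 44.8): to d=0 gives 11.8 → no gain ✓; to d=20 gives 51.6 − 1.0×20 = 31.6 → no gain ✓.
Mid-fitness (own payoff 51.6 − 4.0×20 = -28.4): to d=0 gives 11.8 → profitable ✗; to d=21 gives 65.8 − 4.0×21 = -18.2 → profitable ✗.
Low-fitness (own payoff 11.8): to d=20 gives 51.6 − 5.6×20 = -60.4 → no gain ✓; to d=21 gives 65.8 − 5.6×21 = -51.8 → no gain ✓.
4 of the 6 constraints hold; not an equilibrium.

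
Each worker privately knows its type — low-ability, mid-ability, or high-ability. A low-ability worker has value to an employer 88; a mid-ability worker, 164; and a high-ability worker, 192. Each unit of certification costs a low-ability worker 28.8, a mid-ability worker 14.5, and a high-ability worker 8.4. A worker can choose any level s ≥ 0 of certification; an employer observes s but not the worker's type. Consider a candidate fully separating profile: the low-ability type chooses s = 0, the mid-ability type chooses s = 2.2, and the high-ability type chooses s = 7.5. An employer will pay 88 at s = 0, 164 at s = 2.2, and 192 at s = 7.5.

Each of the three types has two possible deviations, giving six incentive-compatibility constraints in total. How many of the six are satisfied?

4

Low-ability (own payoff 88): to s=2.2 gives 164 − 28.8×2.2 = 100.64 → profitable ✗; to s=7.5 gives 192 − 28.8×7.5 = -24 → no gain ✓.
High-ability (own payoff 192 − 8.4×7.5 = 129): to s=0 gives 88 → no gain ✓; to s=2.2 gives 164 − 8.4×2.2 = 145.52 → profitable ✗.
Mid-ability (own payoff 164 − 14.5×2.2 = 132.1): to s=0 gives 88 → no gain ✓; to s=7.5 gives 192 − 14.5×7.5 = 83.25 → no gain ✓.
4 of the 6 constraints hold; not an equilibrium.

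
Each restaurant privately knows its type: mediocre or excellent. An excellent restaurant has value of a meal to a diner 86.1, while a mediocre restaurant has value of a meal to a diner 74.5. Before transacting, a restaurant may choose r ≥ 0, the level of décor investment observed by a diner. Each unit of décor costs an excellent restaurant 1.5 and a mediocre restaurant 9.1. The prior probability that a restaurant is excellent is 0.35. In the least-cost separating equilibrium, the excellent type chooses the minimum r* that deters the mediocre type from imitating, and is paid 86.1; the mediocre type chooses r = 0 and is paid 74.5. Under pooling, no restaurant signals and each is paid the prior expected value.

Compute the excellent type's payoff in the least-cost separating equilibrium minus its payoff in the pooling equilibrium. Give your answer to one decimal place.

Least-cost separating signal: r* solves 74.5 = 86.1 − 9.1·r*, so r* = (86.1 − 74.5)/9.1 ≈ 1.2747.
Excellent type's separating payoff: 86.1 − 1.5 × r* = 86.1 − 1.5 × (86.1 − 74.5)/9.1 = 86.1 − 17.4/9.1 ≈ 84.188.
Pooling payoff: 0.35 × 86.1 + 0.65 × 74.5 = 78.56.
Difference: 84.188 − 78.56 = 5.628, i.e. 5.6 to one decimal place.
The excellent type prefers to separate.

5.6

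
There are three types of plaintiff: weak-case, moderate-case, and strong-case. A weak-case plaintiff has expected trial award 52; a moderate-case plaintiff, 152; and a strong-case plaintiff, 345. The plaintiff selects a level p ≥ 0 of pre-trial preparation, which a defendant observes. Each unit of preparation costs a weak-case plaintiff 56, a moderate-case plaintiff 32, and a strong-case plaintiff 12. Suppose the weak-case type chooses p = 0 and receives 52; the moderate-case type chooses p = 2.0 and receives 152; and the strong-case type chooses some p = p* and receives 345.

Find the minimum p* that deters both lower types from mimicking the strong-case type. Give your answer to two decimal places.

Weak-case type (on-path payoff 52) won't mimic when 52 ≥ 345 − 56·p*, i.e. p* ≥ 5.23.
Moderate-case type (on-path payoff 152 − 32×2.0 = 88) won't mimic when 88 ≥ 345 − 32·p*, i.e. p* ≥ 8.03.
Both must hold, so p* = max(5.23, 8.03) = 8.03. The moderate-case type's constraint binds.

8.03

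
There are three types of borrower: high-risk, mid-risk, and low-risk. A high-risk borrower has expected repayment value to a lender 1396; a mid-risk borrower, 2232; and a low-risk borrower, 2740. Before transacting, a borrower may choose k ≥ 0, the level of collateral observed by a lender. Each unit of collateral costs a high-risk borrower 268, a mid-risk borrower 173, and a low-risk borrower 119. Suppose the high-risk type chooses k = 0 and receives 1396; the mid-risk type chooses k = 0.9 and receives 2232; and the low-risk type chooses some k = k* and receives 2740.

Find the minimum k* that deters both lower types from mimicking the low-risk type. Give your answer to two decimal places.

High-risk type (on-path payoff 1396) won't mimic when 1396 ≥ 2740 − 268·k*, i.e. k* ≥ 5.01.
Mid-risk type (on-path payoff 2232 − 173×0.9 = 2076.3) won't mimic when 2076.3 ≥ 2740 − 173·k*, i.e. k* ≥ 3.84.
Both must hold, so k* = max(5.01, 3.84) = 5.01. The high-risk type's constraint binds.

5.01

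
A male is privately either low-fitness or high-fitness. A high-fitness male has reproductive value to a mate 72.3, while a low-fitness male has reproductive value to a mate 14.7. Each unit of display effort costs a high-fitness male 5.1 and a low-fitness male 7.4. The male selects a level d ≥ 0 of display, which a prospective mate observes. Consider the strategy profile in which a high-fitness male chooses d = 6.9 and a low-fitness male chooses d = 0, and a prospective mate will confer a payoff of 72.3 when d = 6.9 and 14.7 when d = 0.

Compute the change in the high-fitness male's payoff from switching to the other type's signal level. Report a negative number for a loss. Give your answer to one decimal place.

Playing d = 6.9 the high-fitness male receives 72.3 − 5.1 × 6.9 = 37.11.
Deviating to d = 0 yields 14.7 instead.
Gain from deviating: 14.7 − 37.11 = -22.41, i.e. -22.4 to one decimal place.
The gain is negative, so the high-fitness type's incentive-compatibility constraint is satisfied.

-22.4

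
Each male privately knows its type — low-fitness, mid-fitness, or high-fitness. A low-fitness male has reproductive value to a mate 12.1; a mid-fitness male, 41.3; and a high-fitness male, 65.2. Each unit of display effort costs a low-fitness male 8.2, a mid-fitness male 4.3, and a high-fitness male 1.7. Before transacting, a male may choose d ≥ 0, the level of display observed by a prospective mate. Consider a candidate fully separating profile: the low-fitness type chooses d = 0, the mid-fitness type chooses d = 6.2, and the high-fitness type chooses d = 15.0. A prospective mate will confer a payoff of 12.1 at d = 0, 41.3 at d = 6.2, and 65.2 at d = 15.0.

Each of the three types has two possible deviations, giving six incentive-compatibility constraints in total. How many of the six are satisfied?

Low-fitness (own payoff 12.1): to d=6.2 gives 41.3 − 8.2×6.2 = -9.54 → no gain ✓; to d=15.0 gives 65.2 − 8.2×15.0 = -57.8 → no gain ✓.
High-fitness (own payoff 65.2 − 1.7×15.0 = 39.7): to d=0 gives 12.1 → no gain ✓; to d=6.2 gives 41.3 − 1.7×6.2 = 30.76 → no gain ✓.
Mid-fitness (own payoff 41.3 − 4.3×6.2 = 14.64): to d=0 gives 12.1 → no gain ✓; to d=15.0 gives 65.2 − 4.3×15.0 = 0.7 → no gain ✓.
6 of the 6 constraints hold; this profile is a separating equilibrium.

6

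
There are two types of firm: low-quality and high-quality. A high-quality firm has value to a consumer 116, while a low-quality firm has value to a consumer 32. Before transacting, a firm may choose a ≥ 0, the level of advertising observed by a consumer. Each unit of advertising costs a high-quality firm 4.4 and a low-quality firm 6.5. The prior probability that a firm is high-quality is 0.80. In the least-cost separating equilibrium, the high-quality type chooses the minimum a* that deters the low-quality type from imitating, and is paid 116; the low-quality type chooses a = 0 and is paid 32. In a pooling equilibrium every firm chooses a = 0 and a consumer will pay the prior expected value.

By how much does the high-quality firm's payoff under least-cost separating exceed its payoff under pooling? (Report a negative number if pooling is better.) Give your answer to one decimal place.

-40.1

Least-cost separating signal: a* solves 32 = 116 − 6.5·a*, so a* = (116 − 32)/6.5 ≈ 12.9231.
High-quality type's separating payoff: 116 − 4.4 × a* = 116 − 4.4 × (116 − 32)/6.5 = 116 − 369.6/6.5 ≈ 59.138.
Pooling payoff: 0.80 × 116 + 0.20 × 32 = 99.2.
Difference: 59.138 − 99.2 = -40.062, i.e. -40.1 to one decimal place.
The high-quality type would prefer the pooling outcome.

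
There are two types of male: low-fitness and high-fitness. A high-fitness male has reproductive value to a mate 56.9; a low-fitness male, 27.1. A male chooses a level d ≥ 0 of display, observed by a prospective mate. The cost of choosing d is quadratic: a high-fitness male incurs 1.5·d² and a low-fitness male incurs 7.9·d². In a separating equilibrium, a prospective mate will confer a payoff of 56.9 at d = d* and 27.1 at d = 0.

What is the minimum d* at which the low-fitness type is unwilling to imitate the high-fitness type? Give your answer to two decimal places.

The low-fitness type at d = 0 receives 27.1; imitating at d* yields 56.9 − 7.9·d*².
Indifference: 27.1 = 56.9 − 7.9·d*², so d*² = (56.9 − 27.1) / 7.9 ≈ 3.7722.
d* = √3.7722 ≈ 1.94.

1.94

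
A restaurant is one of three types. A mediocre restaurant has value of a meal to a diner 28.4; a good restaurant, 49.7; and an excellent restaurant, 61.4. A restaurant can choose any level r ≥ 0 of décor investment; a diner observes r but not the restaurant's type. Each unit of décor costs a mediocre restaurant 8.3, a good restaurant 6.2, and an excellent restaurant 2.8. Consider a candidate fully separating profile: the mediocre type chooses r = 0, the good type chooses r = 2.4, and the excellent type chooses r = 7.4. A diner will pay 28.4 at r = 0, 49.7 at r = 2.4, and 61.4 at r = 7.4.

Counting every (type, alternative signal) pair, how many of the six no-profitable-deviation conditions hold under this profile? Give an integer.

Mediocre (own payoff 28.4): to r=2.4 gives 49.7 − 8.3×2.4 = 29.78 → profitable ✗; to r=7.4 gives 61.4 − 8.3×7.4 = -0.02 → no gain ✓.
Good (own payoff 49.7 − 6.2×2.4 = 34.82): to r=0 gives 28.4 → no gain ✓; to r=7.4 gives 61.4 − 6.2×7.4 = 15.52 → no gain ✓.
Excellent (own payoff 61.4 − 2.8×7.4 = 40.68): to r=0 gives 28.4 → no gain ✓; to r=2.4 gives 49.7 − 2.8×2.4 = 42.98 → profitable ✗.
4 of the 6 constraints hold; not an equilibrium.

4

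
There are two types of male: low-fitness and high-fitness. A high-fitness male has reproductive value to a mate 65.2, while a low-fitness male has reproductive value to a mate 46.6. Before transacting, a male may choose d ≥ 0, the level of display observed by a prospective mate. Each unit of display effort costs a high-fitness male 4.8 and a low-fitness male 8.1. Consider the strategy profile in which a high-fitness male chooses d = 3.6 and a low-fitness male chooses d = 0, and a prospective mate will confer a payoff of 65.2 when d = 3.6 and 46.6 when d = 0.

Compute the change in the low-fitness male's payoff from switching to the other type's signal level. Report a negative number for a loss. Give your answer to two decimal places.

Playing d = 0 the low-fitness male receives 46.6.
Deviating to d = 3.6 brings payment 65.2 at cost 8.1 × 3.6 = 29.16, netting 36.04.
Gain from deviating: 36.04 − 46.6 = -10.56.
The gain is negative, so the low-fitness type's incentive-compatibility constraint is satisfied.

-10.56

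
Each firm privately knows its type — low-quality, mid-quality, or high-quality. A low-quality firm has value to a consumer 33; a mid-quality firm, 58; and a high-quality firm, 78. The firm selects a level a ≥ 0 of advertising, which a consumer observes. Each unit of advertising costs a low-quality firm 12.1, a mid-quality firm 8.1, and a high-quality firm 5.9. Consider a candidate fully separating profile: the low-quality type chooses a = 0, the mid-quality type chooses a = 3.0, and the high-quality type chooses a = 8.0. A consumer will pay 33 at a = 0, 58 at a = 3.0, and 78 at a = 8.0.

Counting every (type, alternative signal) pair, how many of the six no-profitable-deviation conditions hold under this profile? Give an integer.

Low-quality (own payoff 33): to a=3.0 gives 58 − 12.1×3.0 = 21.7 → no gain ✓; to a=8.0 gives 78 − 12.1×8.0 = -18.8 → no gain ✓.
Mid-quality (own payoff 58 − 8.1×3.0 = 33.7): to a=0 gives 33 → no gain ✓; to a=8.0 gives 78 − 8.1×8.0 = 13.2 → no gain ✓.
High-quality (own payoff 78 − 5.9×8.0 = 30.8): to a=0 gives 33 → profitable ✗; to a=3.0 gives 58 − 5.9×3.0 = 40.3 → profitable ✗.
4 of the 6 constraints hold; not an equilibrium.

4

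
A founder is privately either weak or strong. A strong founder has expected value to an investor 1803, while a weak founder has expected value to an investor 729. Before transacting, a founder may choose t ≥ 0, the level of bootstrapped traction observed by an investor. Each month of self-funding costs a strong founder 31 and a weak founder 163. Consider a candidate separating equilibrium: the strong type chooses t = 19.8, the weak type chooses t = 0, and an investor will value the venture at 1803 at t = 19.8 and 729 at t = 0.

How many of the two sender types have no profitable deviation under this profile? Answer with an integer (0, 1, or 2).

2

Weak type: stay at 0 → 729; mimic → 1803 − 163 × 19.8 = -1424.4. IC holds (729 ≥ -1424.4).
Strong type: signal → 1803 − 31 × 19.8 = 1189.2; deviate to 0 → 729. IC holds (1189.2 ≥ 729).
2 of 2 constraints hold, so this is a separating equilibrium.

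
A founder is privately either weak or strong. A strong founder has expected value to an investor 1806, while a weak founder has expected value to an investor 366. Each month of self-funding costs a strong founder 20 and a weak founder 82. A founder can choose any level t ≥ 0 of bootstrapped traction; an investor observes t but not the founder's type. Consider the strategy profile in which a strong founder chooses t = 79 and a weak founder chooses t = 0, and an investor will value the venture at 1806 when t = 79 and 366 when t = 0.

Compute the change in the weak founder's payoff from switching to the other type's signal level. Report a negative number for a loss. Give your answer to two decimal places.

Playing t = 0 the weak founder receives 366.
Deviating to t = 79 brings payment 1806 at cost 82 × 79 = 6478, netting -4672.
Gain from deviating: -4672 − 366 = -5038.00.
The gain is negative, so the weak type's incentive-compatibility constraint is satisfied.

-5038.00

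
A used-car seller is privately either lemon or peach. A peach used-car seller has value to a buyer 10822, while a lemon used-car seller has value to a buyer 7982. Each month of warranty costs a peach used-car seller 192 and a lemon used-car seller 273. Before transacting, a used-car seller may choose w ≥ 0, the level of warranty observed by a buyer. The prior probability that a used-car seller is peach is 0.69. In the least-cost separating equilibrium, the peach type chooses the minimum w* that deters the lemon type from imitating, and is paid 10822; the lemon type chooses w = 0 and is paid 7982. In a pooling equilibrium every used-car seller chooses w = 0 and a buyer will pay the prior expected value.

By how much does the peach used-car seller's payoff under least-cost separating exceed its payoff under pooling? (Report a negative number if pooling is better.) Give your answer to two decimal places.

Least-cost separating signal: w* solves 7982 = 10822 − 273·w*, so w* = (10822 − 7982)/273 ≈ 10.4029.
Peach type's separating payoff: 10822 − 192 × w* = 10822 − 192 × (10822 − 7982)/273 = 10822 − 545280/273 ≈ 8824.6374.
Pooling payoff: 0.69 × 10822 + 0.31 × 7982 = 9941.6.
Difference: 8824.6374 − 9941.6 = -1116.9626, i.e. -1116.96 to two decimal places.
The peach type would prefer the pooling outcome.

-1116.96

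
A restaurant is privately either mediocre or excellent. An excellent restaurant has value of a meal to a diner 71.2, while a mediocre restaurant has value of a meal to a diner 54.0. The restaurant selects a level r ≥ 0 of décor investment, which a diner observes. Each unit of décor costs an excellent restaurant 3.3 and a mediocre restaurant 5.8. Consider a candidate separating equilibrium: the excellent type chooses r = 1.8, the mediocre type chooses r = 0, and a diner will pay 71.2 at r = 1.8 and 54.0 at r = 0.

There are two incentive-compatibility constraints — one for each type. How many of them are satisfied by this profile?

1

Mediocre type: stay at 0 → 54.0; mimic → 71.2 − 5.8 × 1.8 = 60.76. IC fails (54.0 < 60.76).
Excellent type: signal → 71.2 − 3.3 × 1.8 = 65.26; deviate to 0 → 54.0. IC holds (65.26 ≥ 54.0).
1 of 2 constraints hold, so this profile is not an equilibrium.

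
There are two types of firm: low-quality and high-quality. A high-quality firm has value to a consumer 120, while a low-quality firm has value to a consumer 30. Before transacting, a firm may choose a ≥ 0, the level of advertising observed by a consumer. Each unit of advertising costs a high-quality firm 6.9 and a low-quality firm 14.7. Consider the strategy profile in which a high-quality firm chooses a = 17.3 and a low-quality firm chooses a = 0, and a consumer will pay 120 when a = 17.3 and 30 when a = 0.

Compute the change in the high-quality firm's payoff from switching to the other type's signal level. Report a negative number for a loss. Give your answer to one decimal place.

29.4

Playing a = 17.3 the high-quality firm receives 120 − 6.9 × 17.3 = 0.63.
Deviating to a = 0 yields 30 instead.
Gain from deviating: 30 − 0.63 = 29.37, i.e. 29.4 to one decimal place.
The gain is positive, so the high-quality type's incentive-compatibility constraint is violated — this profile is not a separating equilibrium.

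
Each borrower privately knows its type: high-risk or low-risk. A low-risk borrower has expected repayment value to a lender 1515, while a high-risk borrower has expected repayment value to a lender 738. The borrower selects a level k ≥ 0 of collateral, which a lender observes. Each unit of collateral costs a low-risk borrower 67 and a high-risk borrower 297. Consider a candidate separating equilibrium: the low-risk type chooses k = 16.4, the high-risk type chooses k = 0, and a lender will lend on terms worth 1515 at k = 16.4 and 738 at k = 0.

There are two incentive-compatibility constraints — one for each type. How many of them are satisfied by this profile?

High-risk type: stay at 0 → 738; mimic → 1515 − 297 × 16.4 = -3355.8. IC holds (738 ≥ -3355.8).
Low-risk type: signal → 1515 − 67 × 16.4 = 416.2; deviate to 0 → 738. IC fails (416.2 < 738).
1 of 2 constraints hold, so this profile is not an equilibrium.

1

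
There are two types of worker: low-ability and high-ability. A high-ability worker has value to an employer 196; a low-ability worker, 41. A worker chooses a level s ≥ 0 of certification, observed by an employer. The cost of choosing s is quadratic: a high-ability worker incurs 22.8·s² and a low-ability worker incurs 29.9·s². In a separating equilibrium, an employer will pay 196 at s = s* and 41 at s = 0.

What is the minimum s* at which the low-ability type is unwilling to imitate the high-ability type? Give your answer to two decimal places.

2.28

The low-ability type at s = 0 receives 41; imitating at s* yields 196 − 29.9·s*².
Indifference: 41 = 196 − 29.9·s*², so s*² = (196 − 41) / 29.9 ≈ 5.1839.
s* = √5.1839 ≈ 2.28.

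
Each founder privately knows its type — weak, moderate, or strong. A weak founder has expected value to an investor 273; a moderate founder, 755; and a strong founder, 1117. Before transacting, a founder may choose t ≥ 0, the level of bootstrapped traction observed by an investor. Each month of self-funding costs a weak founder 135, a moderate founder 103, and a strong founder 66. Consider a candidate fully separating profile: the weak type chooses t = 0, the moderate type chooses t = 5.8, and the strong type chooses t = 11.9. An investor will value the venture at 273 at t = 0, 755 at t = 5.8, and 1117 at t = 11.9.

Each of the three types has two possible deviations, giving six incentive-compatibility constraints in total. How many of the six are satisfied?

Moderate (own payoff 755 − 103×5.8 = 157.6): to t=0 gives 273 → profitable ✗; to t=11.9 gives 1117 − 103×11.9 = -108.7 → no gain ✓.
Strong (own payoff 1117 − 66×11.9 = 331.6): to t=0 gives 273 → no gain ✓; to t=5.8 gives 755 − 66×5.8 = 372.2 → profitable ✗.
Weak (own payoff 273): to t=5.8 gives 755 − 135×5.8 = -28 → no gain ✓; to t=11.9 gives 1117 − 135×11.9 = -489.5 → no gain ✓.
4 of the 6 constraints hold; not an equilibrium.

4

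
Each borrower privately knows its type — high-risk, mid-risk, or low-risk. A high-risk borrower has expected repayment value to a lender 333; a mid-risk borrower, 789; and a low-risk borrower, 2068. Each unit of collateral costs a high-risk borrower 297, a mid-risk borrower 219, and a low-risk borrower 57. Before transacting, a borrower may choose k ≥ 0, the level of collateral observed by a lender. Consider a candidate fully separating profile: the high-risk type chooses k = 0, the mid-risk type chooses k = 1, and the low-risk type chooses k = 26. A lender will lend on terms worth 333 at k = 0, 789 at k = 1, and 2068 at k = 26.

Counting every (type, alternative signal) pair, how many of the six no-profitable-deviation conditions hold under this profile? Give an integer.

Mid-risk (own payoff 789 − 219×1 = 570): to k=0 gives 333 → no gain ✓; to k=26 gives 2068 − 219×26 = -3626 → no gain ✓.
Low-risk (own payoff 2068 − 57×26 = 586): to k=0 gives 333 → no gain ✓; to k=1 gives 789 − 57×1 = 732 → profitable ✗.
High-risk (own payoff 333): to k=1 gives 789 − 297×1 = 492 → profitable ✗; to k=26 gives 2068 − 297×26 = -5654 → no gain ✓.
4 of the 6 constraints hold; not an equilibrium.

4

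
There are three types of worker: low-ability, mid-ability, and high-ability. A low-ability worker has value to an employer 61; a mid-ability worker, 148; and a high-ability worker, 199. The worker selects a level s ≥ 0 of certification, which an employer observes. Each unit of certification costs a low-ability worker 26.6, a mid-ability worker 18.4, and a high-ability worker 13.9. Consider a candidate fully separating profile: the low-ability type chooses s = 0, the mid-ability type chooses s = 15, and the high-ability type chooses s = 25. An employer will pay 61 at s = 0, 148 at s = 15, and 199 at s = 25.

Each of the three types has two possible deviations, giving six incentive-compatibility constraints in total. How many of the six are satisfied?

3

Low-ability (own payoff 61): to s=15 gives 148 − 26.6×15 = -251 → no gain ✓; to s=25 gives 199 − 26.6×25 = -466 → no gain ✓.
High-ability (own payoff 199 − 13.9×25 = -148.5): to s=0 gives 61 → profitable ✗; to s=15 gives 148 − 13.9×15 = -60.5 → profitable ✗.
Mid-ability (own payoff 148 − 18.4×15 = -128): to s=0 gives 61 → profitable ✗; to s=25 gives 199 − 18.4×25 = -261 → no gain ✓.
3 of the 6 constraints hold; not an equilibrium.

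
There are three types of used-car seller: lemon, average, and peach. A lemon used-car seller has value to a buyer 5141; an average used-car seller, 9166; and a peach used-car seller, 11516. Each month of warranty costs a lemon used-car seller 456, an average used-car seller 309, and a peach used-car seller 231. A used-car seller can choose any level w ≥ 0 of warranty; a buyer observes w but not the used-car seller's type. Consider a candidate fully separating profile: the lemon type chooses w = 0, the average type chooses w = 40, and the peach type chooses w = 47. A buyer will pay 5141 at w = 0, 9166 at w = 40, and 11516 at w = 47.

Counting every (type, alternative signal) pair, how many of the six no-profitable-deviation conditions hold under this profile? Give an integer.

3

Lemon (own payoff 5141): to w=40 gives 9166 − 456×40 = -9074 → no gain ✓; to w=47 gives 11516 − 456×47 = -9916 → no gain ✓.
Peach (own payoff 11516 − 231×47 = 659): to w=0 gives 5141 → profitable ✗; to w=40 gives 9166 − 231×40 = -74 → no gain ✓.
Average (own payoff 9166 − 309×40 = -3194): to w=0 gives 5141 → profitable ✗; to w=47 gives 11516 − 309×47 = -3007 → profitable ✗.
3 of the 6 constraints hold; not an equilibrium.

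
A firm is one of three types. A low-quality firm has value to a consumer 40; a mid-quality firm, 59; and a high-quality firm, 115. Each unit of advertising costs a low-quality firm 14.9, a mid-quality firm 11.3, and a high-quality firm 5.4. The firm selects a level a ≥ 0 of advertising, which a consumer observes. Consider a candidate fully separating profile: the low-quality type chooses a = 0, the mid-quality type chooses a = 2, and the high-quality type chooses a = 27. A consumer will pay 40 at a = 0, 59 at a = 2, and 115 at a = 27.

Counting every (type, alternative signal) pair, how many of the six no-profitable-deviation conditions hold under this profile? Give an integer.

3

Mid-quality (own payoff 59 − 11.3×2 = 36.4): to a=0 gives 40 → profitable ✗; to a=27 gives 115 − 11.3×27 = -190.1 → no gain ✓.
Low-quality (own payoff 40): to a=2 gives 59 − 14.9×2 = 29.2 → no gain ✓; to a=27 gives 115 − 14.9×27 = -287.3 → no gain ✓.
High-quality (own payoff 115 − 5.4×27 = -30.8): to a=0 gives 40 → profitable ✗; to a=2 gives 59 − 5.4×2 = 48.2 → profitable ✗.
3 of the 6 constraints hold; not an equilibrium.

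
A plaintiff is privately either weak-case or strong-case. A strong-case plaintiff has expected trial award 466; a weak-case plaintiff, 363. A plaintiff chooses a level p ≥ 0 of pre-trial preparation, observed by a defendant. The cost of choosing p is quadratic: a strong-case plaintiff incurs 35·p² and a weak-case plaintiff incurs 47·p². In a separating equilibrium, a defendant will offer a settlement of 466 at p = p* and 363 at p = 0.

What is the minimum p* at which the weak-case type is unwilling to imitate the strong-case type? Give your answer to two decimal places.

The weak-case type at p = 0 receives 363; imitating at p* yields 466 − 47·p*².
Indifference: 363 = 466 − 47·p*², so p*² = (466 − 363) / 47 ≈ 2.1915.
p* = √2.1915 ≈ 1.48.

1.48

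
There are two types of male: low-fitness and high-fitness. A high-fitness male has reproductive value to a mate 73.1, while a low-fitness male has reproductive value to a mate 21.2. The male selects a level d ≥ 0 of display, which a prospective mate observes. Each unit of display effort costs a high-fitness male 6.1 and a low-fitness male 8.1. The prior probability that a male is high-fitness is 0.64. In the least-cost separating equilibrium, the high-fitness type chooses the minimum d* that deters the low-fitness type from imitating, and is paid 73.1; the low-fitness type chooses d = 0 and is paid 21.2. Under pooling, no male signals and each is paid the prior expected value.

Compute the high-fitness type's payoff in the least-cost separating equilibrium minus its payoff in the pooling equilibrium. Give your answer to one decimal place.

Least-cost separating signal: d* solves 21.2 = 73.1 − 8.1·d*, so d* = (73.1 − 21.2)/8.1 ≈ 6.4074.
High-fitness type's separating payoff: 73.1 − 6.1 × d* = 73.1 − 6.1 × (73.1 − 21.2)/8.1 = 73.1 − 316.59/8.1 ≈ 34.015.
Pooling payoff: 0.64 × 73.1 + 0.36 × 21.2 = 54.416.
Difference: 34.015 − 54.416 = -20.401, i.e. -20.4 to one decimal place.
The high-fitness type would prefer the pooling outcome.

-20.4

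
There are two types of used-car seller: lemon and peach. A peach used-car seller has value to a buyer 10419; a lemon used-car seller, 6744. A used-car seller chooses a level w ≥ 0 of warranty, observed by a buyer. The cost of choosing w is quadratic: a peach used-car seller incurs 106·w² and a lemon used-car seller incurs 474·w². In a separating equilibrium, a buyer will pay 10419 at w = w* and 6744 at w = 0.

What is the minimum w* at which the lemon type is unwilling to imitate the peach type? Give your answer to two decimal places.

2.78

The lemon type at w = 0 receives 6744; imitating at w* yields 10419 − 474·w*².
Indifference: 6744 = 10419 − 474·w*², so w*² = (10419 − 6744) / 474 ≈ 7.7532.
w* = √7.7532 ≈ 2.78.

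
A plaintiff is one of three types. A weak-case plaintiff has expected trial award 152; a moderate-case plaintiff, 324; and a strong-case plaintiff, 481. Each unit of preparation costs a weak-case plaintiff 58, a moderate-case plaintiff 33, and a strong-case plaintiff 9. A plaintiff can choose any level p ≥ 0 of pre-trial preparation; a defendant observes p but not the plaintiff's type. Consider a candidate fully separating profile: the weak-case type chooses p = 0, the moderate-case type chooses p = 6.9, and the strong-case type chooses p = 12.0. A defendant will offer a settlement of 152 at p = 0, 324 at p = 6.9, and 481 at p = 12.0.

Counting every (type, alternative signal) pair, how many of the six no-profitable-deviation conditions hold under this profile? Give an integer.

5

Strong-case (own payoff 481 − 9×12.0 = 373): to p=0 gives 152 → no gain ✓; to p=6.9 gives 324 − 9×6.9 = 261.9 → no gain ✓.
Weak-case (own payoff 152): to p=6.9 gives 324 − 58×6.9 = -76.2 → no gain ✓; to p=12.0 gives 481 − 58×12.0 = -215 → no gain ✓.
Moderate-case (own payoff 324 − 33×6.9 = 96.3): to p=0 gives 152 → profitable ✗; to p=12.0 gives 481 − 33×12.0 = 85 → no gain ✓.
5 of the 6 constraints hold; not an equilibrium.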